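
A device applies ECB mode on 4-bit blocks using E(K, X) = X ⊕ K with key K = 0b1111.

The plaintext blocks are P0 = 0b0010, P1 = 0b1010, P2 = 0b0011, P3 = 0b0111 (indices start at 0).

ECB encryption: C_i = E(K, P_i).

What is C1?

C1: E(K, 0b1010) = 0b0101.

C1 = 0b0101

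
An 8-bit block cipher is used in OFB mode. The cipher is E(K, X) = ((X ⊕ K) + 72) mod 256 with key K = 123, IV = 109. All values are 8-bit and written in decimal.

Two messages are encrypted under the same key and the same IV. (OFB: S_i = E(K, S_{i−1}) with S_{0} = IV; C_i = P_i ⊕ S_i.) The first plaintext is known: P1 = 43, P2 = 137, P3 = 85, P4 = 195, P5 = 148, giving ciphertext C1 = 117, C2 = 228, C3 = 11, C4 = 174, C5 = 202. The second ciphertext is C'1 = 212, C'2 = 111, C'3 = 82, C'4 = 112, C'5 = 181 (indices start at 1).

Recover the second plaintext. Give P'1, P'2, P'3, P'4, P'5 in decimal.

P'1 = 138, P'2 = 2, P'3 = 12, P'4 = 29, P'5 = 235

In OFB with a reused IV, both messages share the same keystream S_i, so C_i ⊕ C'_i = P_i ⊕ P'_i and thus P'_i = P_i ⊕ C_i ⊕ C'_i.
P'1: 43 ⊕ 117 ⊕ 212 = 138.
P'2: 137 ⊕ 228 ⊕ 111 = 2.
P'3: 85 ⊕ 11 ⊕ 82 = 12.
P'4: 195 ⊕ 174 ⊕ 112 = 29.
P'5: 148 ⊕ 202 ⊕ 181 = 235.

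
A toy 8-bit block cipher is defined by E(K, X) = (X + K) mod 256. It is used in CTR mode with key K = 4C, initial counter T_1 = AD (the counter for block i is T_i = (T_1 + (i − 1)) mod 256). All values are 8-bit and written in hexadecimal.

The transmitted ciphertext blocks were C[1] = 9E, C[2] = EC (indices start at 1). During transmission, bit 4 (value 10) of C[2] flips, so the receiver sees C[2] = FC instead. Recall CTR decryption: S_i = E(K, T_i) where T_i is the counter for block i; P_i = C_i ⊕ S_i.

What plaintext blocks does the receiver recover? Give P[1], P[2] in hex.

Only C[2] changed, to FC. In CTR, a change in C_i flips the same bit in P_i only; the keystream is unaffected. Decrypting the received ciphertext:
P[1]: T = AD, S = E(K, T) = F9; 9E ⊕ F9 = 67.
P[2]: T = AE, S = E(K, T) = FA; FC ⊕ FA = 06.
Blocks that differ from the original plaintext: P[2].

P[1] = 67, P[2] = 06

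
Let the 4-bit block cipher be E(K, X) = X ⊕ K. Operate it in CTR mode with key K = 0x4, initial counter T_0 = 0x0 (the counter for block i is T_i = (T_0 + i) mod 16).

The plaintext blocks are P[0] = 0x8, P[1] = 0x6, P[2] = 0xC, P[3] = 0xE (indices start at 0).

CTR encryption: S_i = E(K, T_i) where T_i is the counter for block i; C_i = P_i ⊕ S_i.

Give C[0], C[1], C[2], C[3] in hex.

C[0]: T = 0x0, S = E(K, T) = 0x4; 0x8 ⊕ 0x4 = 0xC.
C[1]: T = 0x1, S = E(K, T) = 0x5; 0x6 ⊕ 0x5 = 0x3.
C[2]: T = 0x2, S = E(K, T) = 0x6; 0xC ⊕ 0x6 = 0xA.
C[3]: T = 0x3, S = E(K, T) = 0x7; 0xE ⊕ 0x7 = 0x9.

C[0] = 0xC, C[1] = 0x3, C[2] = 0xA, C[3] = 0x9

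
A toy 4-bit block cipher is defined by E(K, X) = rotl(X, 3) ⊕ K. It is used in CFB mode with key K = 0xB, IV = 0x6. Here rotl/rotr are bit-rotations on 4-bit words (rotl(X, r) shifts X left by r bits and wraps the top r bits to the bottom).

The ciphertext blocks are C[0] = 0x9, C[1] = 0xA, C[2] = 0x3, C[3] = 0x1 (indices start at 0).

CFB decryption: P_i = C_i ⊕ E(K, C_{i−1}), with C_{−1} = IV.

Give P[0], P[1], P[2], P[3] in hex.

P[0]: E(K, 0x6) = 0x8; 0x9 ⊕ 0x8 = 0x1.
P[1]: E(K, 0x9) = 0x7; 0xA ⊕ 0x7 = 0xD.
P[2]: E(K, 0xA) = 0xE; 0x3 ⊕ 0xE = 0xD.
P[3]: E(K, 0x3) = 0x2; 0x1 ⊕ 0x2 = 0x3.

P[0] = 0x1, P[1] = 0xD, P[2] = 0xD, P[3] = 0x3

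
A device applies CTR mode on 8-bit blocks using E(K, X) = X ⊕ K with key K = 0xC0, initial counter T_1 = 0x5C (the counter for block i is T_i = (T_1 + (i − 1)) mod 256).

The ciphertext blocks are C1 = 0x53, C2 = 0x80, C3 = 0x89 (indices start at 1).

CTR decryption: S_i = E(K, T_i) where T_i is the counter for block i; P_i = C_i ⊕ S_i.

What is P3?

P3: T = 0x5E, S = E(K, T) = 0x9E; 0x89 ⊕ 0x9E = 0x17.

P3 = 0x17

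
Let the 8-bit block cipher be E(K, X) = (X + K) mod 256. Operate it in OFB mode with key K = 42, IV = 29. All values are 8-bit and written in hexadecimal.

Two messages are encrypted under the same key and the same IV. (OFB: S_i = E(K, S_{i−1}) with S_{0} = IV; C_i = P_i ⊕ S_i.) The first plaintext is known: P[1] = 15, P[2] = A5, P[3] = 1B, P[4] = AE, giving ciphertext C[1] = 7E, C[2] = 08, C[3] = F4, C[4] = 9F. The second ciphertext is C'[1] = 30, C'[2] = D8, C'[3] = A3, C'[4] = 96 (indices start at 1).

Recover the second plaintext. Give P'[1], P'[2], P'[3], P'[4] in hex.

P'[1] = 5B, P'[2] = 75, P'[3] = 4C, P'[4] = A7

In OFB with a reused IV, both messages share the same keystream S_i, so C_i ⊕ C'_i = P_i ⊕ P'_i and thus P'_i = P_i ⊕ C_i ⊕ C'_i.
P'[1]: 15 ⊕ 7E ⊕ 30 = 5B.
P'[2]: A5 ⊕ 08 ⊕ D8 = 75.
P'[3]: 1B ⊕ F4 ⊕ A3 = 4C.
P'[4]: AE ⊕ 9F ⊕ 96 = A7.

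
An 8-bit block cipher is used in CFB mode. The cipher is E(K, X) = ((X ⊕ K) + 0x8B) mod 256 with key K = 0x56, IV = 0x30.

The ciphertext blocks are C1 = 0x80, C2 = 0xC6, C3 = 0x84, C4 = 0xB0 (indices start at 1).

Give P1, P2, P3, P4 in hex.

P1 = 0x71, P2 = 0xA7, P3 = 0x9F, P4 = 0xED

CFB decryption: P_i = C_i ⊕ E(K, C_{i−1}), with C_{0} = IV.
P1: E(K, 0x30) = 0xF1; 0x80 ⊕ 0xF1 = 0x71.
P2: E(K, 0x80) = 0x61; 0xC6 ⊕ 0x61 = 0xA7.
P3: E(K, 0xC6) = 0x1B; 0x84 ⊕ 0x1B = 0x9F.
P4: E(K, 0x84) = 0x5D; 0xB0 ⊕ 0x5D = 0xED.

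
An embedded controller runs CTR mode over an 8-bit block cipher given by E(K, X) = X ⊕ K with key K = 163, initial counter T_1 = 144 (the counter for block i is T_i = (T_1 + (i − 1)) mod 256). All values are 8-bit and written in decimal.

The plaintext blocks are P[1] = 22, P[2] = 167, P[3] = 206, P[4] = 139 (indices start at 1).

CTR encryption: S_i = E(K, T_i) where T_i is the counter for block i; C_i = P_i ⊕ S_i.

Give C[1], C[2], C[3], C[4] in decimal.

C[1]: T = 144, S = E(K, T) = 51; 22 ⊕ 51 = 37.
C[2]: T = 145, S = E(K, T) = 50; 167 ⊕ 50 = 149.
C[3]: T = 146, S = E(K, T) = 49; 206 ⊕ 49 = 255.
C[4]: T = 147, S = E(K, T) = 48; 139 ⊕ 48 = 187.

C[1] = 37, C[2] = 149, C[3] = 255, C[4] = 187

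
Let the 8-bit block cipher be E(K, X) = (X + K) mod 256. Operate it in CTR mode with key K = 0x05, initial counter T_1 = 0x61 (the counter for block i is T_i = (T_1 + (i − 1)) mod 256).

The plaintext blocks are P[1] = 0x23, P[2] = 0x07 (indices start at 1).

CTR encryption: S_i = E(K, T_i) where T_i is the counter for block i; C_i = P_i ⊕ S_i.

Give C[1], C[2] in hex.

C[1]: T = 0x61, S = E(K, T) = 0x66; 0x23 ⊕ 0x66 = 0x45.
C[2]: T = 0x62, S = E(K, T) = 0x67; 0x07 ⊕ 0x67 = 0x60.

C[1] = 0x45, C[2] = 0x60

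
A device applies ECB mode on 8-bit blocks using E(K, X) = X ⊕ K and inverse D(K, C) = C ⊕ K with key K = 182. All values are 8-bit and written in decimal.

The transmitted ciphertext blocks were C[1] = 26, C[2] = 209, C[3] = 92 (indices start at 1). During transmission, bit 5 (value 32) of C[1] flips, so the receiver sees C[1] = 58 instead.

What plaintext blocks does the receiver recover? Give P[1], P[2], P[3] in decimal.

ECB decryption: P_i = D(K, C_i).
Only C[1] changed, to 58. In ECB, a change in C_i affects only P_i. Decrypting the received ciphertext:
P[1]: D(K, 58) = 140.
P[2]: D(K, 209) = 103.
P[3]: D(K, 92) = 234.
Blocks that differ from the original plaintext: P[1].

P[1] = 140, P[2] = 103, P[3] = 234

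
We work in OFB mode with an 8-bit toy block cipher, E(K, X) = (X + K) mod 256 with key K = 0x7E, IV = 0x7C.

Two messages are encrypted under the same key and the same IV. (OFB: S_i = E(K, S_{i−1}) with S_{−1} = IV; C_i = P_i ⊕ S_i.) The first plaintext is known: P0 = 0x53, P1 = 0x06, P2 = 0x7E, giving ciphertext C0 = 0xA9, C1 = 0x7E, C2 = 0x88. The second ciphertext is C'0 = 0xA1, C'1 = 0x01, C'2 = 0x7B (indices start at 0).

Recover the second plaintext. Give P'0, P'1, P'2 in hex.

In OFB with a reused IV, both messages share the same keystream S_i, so C_i ⊕ C'_i = P_i ⊕ P'_i and thus P'_i = P_i ⊕ C_i ⊕ C'_i.
P'0: 0x53 ⊕ 0xA9 ⊕ 0xA1 = 0x5B.
P'1: 0x06 ⊕ 0x7E ⊕ 0x01 = 0x79.
P'2: 0x7E ⊕ 0x88 ⊕ 0x7B = 0x8D.

P'0 = 0x5B, P'1 = 0x79, P'2 = 0x8D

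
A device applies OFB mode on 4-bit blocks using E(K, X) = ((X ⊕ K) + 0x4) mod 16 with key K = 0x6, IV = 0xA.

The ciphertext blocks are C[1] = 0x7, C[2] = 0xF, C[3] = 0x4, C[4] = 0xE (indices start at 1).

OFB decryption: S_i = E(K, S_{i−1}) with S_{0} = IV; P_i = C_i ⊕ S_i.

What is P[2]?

P[1]: S = E(K, 0xA) = 0x0; 0x7 ⊕ 0x0 = 0x7.
P[2]: S = E(K, 0x0) = 0xA; 0xF ⊕ 0xA = 0x5.

P[2] = 0x5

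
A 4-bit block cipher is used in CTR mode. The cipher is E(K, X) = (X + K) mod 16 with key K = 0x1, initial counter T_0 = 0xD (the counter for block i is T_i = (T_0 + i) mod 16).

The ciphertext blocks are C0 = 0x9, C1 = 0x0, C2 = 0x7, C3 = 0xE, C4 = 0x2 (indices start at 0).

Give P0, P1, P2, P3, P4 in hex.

P0 = 0x7, P1 = 0xF, P2 = 0x7, P3 = 0xF, P4 = 0x0

CTR decryption: S_i = E(K, T_i) where T_i is the counter for block i; P_i = C_i ⊕ S_i.
P0: T = 0xD, S = E(K, T) = 0xE; 0x9 ⊕ 0xE = 0x7.
P1: T = 0xE, S = E(K, T) = 0xF; 0x0 ⊕ 0xF = 0xF.
P2: T = 0xF, S = E(K, T) = 0x0; 0x7 ⊕ 0x0 = 0x7.
P3: T = 0x0, S = E(K, T) = 0x1; 0xE ⊕ 0x1 = 0xF.
P4: T = 0x1, S = E(K, T) = 0x2; 0x2 ⊕ 0x2 = 0x0.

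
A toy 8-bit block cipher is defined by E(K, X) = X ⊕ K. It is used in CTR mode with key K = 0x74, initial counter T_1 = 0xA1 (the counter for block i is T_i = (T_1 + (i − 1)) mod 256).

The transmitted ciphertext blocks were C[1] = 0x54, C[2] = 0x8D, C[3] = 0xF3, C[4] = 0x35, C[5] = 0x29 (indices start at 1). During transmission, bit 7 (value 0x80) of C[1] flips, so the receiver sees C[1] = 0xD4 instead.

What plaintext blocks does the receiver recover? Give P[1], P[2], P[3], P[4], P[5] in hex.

P[1] = 0x01, P[2] = 0x5B, P[3] = 0x24, P[4] = 0xE5, P[5] = 0xF8

CTR decryption: S_i = E(K, T_i) where T_i is the counter for block i; P_i = C_i ⊕ S_i.
Only C[1] changed, to 0xD4. In CTR, a change in C_i flips the same bit in P_i only; the keystream is unaffected. Decrypting the received ciphertext:
P[1]: T = 0xA1, S = E(K, T) = 0xD5; 0xD4 ⊕ 0xD5 = 0x01.
P[2]: T = 0xA2, S = E(K, T) = 0xD6; 0x8D ⊕ 0xD6 = 0x5B.
P[3]: T = 0xA3, S = E(K, T) = 0xD7; 0xF3 ⊕ 0xD7 = 0x24.
P[4]: T = 0xA4, S = E(K, T) = 0xD0; 0x35 ⊕ 0xD0 = 0xE5.
P[5]: T = 0xA5, S = E(K, T) = 0xD1; 0x29 ⊕ 0xD1 = 0xF8.
Blocks that differ from the original plaintext: P[1].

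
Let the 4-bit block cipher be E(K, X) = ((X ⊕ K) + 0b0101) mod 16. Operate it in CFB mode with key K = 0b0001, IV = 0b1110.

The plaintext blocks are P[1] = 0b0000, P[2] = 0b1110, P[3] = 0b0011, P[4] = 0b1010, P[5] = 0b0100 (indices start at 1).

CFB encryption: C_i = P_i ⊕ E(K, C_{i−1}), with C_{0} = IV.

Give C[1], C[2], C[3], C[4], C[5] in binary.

C[1] = 0b0100, C[2] = 0b0100, C[3] = 0b1001, C[4] = 0b0111, C[5] = 0b1111

C[1]: E(K, 0b1110) = 0b0100; 0b0000 ⊕ 0b0100 = 0b0100.
C[2]: E(K, 0b0100) = 0b1010; 0b1110 ⊕ 0b1010 = 0b0100.
C[3]: E(K, 0b0100) = 0b1010; 0b0011 ⊕ 0b1010 = 0b1001.
C[4]: E(K, 0b1001) = 0b1101; 0b1010 ⊕ 0b1101 = 0b0111.
C[5]: E(K, 0b0111) = 0b1011; 0b0100 ⊕ 0b1011 = 0b1111.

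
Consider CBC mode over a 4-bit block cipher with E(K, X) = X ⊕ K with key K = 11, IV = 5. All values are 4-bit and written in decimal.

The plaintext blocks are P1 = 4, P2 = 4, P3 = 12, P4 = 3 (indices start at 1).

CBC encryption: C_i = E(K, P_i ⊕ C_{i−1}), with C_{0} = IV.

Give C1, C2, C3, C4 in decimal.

C1 = 10, C2 = 5, C3 = 2, C4 = 10

C1: P1 ⊕ 5 = 1; E(K, 1) = 10.
C2: P2 ⊕ 10 = 14; E(K, 14) = 5.
C3: P3 ⊕ 5 = 9; E(K, 9) = 2.
C4: P4 ⊕ 2 = 1; E(K, 1) = 10.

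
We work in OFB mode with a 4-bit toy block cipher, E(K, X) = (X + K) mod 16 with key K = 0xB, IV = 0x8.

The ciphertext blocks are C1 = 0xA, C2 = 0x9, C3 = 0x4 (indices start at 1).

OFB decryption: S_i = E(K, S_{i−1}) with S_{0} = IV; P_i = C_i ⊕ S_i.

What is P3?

P1: S = E(K, 0x8) = 0x3; 0xA ⊕ 0x3 = 0x9.
P2: S = E(K, 0x3) = 0xE; 0x9 ⊕ 0xE = 0x7.
P3: S = E(K, 0xE) = 0x9; 0x4 ⊕ 0x9 = 0xD.

P3 = 0xD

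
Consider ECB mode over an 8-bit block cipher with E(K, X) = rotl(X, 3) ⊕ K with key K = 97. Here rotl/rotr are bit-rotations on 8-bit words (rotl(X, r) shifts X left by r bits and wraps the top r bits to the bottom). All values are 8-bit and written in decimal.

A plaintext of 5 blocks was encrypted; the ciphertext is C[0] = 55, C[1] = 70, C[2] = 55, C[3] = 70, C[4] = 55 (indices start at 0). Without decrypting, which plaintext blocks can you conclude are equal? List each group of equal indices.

ECB encrypts each block independently with the same key, so equal ciphertext blocks imply equal plaintext blocks.
C[0] = C[2] = C[4] = 55, so P[0] = P[2] = P[4].
C[1] = C[3] = 70, so P[1] = P[3].

P[0] = P[2] = P[4]; P[1] = P[3]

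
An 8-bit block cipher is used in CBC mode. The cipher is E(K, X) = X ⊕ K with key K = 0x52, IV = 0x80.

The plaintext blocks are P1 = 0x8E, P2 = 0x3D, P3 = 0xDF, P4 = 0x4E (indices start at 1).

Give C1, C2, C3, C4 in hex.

CBC encryption: C_i = E(K, P_i ⊕ C_{i−1}), with C_{0} = IV.
C1: P1 ⊕ 0x80 = 0x0E; E(K, 0x0E) = 0x5C.
C2: P2 ⊕ 0x5C = 0x61; E(K, 0x61) = 0x33.
C3: P3 ⊕ 0x33 = 0xEC; E(K, 0xEC) = 0xBE.
C4: P4 ⊕ 0xBE = 0xF0; E(K, 0xF0) = 0xA2.

C1 = 0x5C, C2 = 0x33, C3 = 0xBE, C4 = 0xA2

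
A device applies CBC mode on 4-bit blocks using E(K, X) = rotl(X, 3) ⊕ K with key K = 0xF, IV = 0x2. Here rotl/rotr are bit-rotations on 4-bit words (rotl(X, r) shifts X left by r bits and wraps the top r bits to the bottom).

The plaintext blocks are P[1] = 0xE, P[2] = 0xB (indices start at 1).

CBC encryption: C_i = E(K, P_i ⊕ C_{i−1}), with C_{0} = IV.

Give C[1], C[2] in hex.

C[1] = 0x9, C[2] = 0xE

C[1]: P[1] ⊕ 0x2 = 0xC; E(K, 0xC) = 0x9.
C[2]: P[2] ⊕ 0x9 = 0x2; E(K, 0x2) = 0xE.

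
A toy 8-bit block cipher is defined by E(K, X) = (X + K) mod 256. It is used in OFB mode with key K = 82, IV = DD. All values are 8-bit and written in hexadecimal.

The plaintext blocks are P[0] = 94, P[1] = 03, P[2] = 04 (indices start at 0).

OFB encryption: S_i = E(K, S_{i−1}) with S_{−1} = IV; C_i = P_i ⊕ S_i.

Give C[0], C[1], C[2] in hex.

C[0] = CB, C[1] = E2, C[2] = 67

C[0]: S = E(K, DD) = 5F; 94 ⊕ 5F = CB.
C[1]: S = E(K, 5F) = E1; 03 ⊕ E1 = E2.
C[2]: S = E(K, E1) = 63; 04 ⊕ 63 = 67.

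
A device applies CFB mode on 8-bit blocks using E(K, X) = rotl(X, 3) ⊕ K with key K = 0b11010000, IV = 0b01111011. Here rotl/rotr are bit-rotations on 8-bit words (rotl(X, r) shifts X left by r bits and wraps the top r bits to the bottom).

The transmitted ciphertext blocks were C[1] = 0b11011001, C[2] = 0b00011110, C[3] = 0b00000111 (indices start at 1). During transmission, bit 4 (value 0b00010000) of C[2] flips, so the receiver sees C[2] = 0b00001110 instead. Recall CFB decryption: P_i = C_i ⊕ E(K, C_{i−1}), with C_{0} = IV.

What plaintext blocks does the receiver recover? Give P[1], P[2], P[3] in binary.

Only C[2] changed, to 0b00001110. In CFB, a change in C_i flips the same bit in P_i and garbles P_{i+1}. Decrypting the received ciphertext:
P[1]: E(K, 0b01111011) = 0b00001011; 0b11011001 ⊕ 0b00001011 = 0b11010010.
P[2]: E(K, 0b11011001) = 0b00011110; 0b00001110 ⊕ 0b00011110 = 0b00010000.
P[3]: E(K, 0b00001110) = 0b10100000; 0b00000111 ⊕ 0b10100000 = 0b10100111.
Blocks that differ from the original plaintext: P[2], P[3].

P[1] = 0b11010010, P[2] = 0b00010000, P[3] = 0b10100111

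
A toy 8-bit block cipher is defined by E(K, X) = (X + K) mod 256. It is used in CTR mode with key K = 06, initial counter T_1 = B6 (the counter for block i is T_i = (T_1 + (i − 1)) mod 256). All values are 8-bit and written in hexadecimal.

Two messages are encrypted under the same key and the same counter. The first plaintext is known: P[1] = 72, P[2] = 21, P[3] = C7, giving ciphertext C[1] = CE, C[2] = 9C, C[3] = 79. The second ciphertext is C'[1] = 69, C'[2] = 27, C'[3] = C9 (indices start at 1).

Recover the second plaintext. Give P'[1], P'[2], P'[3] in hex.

P'[1] = D5, P'[2] = 9A, P'[3] = 77

In CTR with a reused counter, both messages share the same keystream S_i, so C_i ⊕ C'_i = P_i ⊕ P'_i and thus P'_i = P_i ⊕ C_i ⊕ C'_i.
P'[1]: 72 ⊕ CE ⊕ 69 = D5.
P'[2]: 21 ⊕ 9C ⊕ 27 = 9A.
P'[3]: C7 ⊕ 79 ⊕ C9 = 77.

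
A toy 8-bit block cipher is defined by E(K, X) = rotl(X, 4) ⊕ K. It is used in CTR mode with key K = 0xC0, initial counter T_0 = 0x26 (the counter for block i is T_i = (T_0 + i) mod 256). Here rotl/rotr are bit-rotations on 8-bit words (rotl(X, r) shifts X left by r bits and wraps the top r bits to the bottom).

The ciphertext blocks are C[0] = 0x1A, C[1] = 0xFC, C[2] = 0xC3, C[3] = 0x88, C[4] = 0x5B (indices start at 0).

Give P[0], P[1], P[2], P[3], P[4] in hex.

CTR decryption: S_i = E(K, T_i) where T_i is the counter for block i; P_i = C_i ⊕ S_i.
P[0]: T = 0x26, S = E(K, T) = 0xA2; 0x1A ⊕ 0xA2 = 0xB8.
P[1]: T = 0x27, S = E(K, T) = 0xB2; 0xFC ⊕ 0xB2 = 0x4E.
P[2]: T = 0x28, S = E(K, T) = 0x42; 0xC3 ⊕ 0x42 = 0x81.
P[3]: T = 0x29, S = E(K, T) = 0x52; 0x88 ⊕ 0x52 = 0xDA.
P[4]: T = 0x2A, S = E(K, T) = 0x62; 0x5B ⊕ 0x62 = 0x39.

P[0] = 0xB8, P[1] = 0x4E, P[2] = 0x81, P[3] = 0xDA, P[4] = 0x39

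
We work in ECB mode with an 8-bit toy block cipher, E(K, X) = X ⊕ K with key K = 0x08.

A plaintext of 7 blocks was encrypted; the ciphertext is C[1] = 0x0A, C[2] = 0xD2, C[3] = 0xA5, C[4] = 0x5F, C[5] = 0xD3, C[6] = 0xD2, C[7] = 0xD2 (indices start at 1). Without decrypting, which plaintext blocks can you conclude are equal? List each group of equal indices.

ECB encrypts each block independently with the same key, so equal ciphertext blocks imply equal plaintext blocks.
C[2] = C[6] = C[7] = 0xD2, so P[2] = P[6] = P[7].

P[2] = P[6] = P[7]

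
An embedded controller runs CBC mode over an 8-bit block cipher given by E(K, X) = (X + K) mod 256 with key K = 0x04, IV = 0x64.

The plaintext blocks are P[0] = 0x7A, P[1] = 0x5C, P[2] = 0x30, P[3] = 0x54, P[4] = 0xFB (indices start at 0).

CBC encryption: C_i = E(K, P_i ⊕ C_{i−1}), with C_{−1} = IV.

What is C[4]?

C[0]: P[0] ⊕ 0x64 = 0x1E; E(K, 0x1E) = 0x22.
C[1]: P[1] ⊕ 0x22 = 0x7E; E(K, 0x7E) = 0x82.
C[2]: P[2] ⊕ 0x82 = 0xB2; E(K, 0xB2) = 0xB6.
C[3]: P[3] ⊕ 0xB6 = 0xE2; E(K, 0xE2) = 0xE6.
C[4]: P[4] ⊕ 0xE6 = 0x1D; E(K, 0x1D) = 0x21.

C[4] = 0x21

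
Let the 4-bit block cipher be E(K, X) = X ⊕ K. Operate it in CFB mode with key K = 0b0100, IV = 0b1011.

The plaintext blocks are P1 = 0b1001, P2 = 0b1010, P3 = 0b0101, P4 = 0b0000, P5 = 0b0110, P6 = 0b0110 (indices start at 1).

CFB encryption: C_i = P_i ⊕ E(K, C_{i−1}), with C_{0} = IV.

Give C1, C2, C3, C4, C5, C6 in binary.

C1: E(K, 0b1011) = 0b1111; 0b1001 ⊕ 0b1111 = 0b0110.
C2: E(K, 0b0110) = 0b0010; 0b1010 ⊕ 0b0010 = 0b1000.
C3: E(K, 0b1000) = 0b1100; 0b0101 ⊕ 0b1100 = 0b1001.
C4: E(K, 0b1001) = 0b1101; 0b0000 ⊕ 0b1101 = 0b1101.
C5: E(K, 0b1101) = 0b1001; 0b0110 ⊕ 0b1001 = 0b1111.
C6: E(K, 0b1111) = 0b1011; 0b0110 ⊕ 0b1011 = 0b1101.

C1 = 0b0110, C2 = 0b1000, C3 = 0b1001, C4 = 0b1101, C5 = 0b1111, C6 = 0b1101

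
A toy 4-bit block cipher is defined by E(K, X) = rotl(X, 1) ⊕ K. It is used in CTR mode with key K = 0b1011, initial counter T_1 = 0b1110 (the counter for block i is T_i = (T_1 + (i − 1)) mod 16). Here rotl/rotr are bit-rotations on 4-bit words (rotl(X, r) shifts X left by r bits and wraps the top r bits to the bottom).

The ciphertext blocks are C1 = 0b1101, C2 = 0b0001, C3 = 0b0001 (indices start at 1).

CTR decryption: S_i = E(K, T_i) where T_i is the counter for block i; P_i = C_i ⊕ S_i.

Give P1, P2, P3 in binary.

P1: T = 0b1110, S = E(K, T) = 0b0110; 0b1101 ⊕ 0b0110 = 0b1011.
P2: T = 0b1111, S = E(K, T) = 0b0100; 0b0001 ⊕ 0b0100 = 0b0101.
P3: T = 0b0000, S = E(K, T) = 0b1011; 0b0001 ⊕ 0b1011 = 0b1010.

P1 = 0b1011, P2 = 0b0101, P3 = 0b1010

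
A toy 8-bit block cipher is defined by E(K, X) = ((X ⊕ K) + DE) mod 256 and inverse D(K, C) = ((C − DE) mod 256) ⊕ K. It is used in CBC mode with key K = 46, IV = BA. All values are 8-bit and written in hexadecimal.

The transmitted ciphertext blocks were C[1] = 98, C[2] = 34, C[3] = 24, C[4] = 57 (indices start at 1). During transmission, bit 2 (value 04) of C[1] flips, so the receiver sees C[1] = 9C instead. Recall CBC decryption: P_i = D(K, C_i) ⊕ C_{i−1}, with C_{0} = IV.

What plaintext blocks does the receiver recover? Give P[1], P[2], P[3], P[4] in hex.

P[1] = 42, P[2] = 8C, P[3] = 34, P[4] = 1B

Only C[1] changed, to 9C. In CBC, a change in C_i garbles P_i and flips the same bit in P_{i+1}. Decrypting the received ciphertext:
P[1]: D(K, 9C) = F8; F8 ⊕ BA = 42.
P[2]: D(K, 34) = 10; 10 ⊕ 9C = 8C.
P[3]: D(K, 24) = 00; 00 ⊕ 34 = 34.
P[4]: D(K, 57) = 3F; 3F ⊕ 24 = 1B.
Blocks that differ from the original plaintext: P[1], P[2].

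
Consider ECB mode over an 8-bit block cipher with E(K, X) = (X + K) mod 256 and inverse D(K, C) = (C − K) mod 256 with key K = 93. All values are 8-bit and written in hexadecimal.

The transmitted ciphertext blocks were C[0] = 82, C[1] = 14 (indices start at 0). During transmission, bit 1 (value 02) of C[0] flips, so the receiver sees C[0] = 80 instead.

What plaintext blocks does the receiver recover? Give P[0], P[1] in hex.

ECB decryption: P_i = D(K, C_i).
Only C[0] changed, to 80. In ECB, a change in C_i affects only P_i. Decrypting the received ciphertext:
P[0]: D(K, 80) = ED.
P[1]: D(K, 14) = 81.
Blocks that differ from the original plaintext: P[0].

P[0] = ED, P[1] = 81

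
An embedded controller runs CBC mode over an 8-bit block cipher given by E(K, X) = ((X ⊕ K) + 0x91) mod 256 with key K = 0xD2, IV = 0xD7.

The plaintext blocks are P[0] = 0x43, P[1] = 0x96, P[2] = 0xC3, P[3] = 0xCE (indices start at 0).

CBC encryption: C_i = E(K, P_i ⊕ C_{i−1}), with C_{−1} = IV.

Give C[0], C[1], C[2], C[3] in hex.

C[0]: P[0] ⊕ 0xD7 = 0x94; E(K, 0x94) = 0xD7.
C[1]: P[1] ⊕ 0xD7 = 0x41; E(K, 0x41) = 0x24.
C[2]: P[2] ⊕ 0x24 = 0xE7; E(K, 0xE7) = 0xC6.
C[3]: P[3] ⊕ 0xC6 = 0x08; E(K, 0x08) = 0x6B.

C[0] = 0xD7, C[1] = 0x24, C[2] = 0xC6, C[3] = 0x6B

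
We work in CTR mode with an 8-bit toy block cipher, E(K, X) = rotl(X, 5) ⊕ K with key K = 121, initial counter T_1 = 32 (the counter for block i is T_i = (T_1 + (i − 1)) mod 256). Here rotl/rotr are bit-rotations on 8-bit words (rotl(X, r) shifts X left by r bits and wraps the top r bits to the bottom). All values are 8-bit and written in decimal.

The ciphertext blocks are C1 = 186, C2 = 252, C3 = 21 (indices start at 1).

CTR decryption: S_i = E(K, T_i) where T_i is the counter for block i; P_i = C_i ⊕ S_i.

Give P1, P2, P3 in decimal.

P1 = 199, P2 = 161, P3 = 40

P1: T = 32, S = E(K, T) = 125; 186 ⊕ 125 = 199.
P2: T = 33, S = E(K, T) = 93; 252 ⊕ 93 = 161.
P3: T = 34, S = E(K, T) = 61; 21 ⊕ 61 = 40.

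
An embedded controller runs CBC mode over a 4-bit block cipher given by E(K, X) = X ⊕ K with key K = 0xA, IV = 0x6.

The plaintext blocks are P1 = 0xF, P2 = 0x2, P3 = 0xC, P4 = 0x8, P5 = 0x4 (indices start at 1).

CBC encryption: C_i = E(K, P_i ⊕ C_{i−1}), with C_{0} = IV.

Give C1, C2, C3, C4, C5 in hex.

C1 = 0x3, C2 = 0xB, C3 = 0xD, C4 = 0xF, C5 = 0x1

C1: P1 ⊕ 0x6 = 0x9; E(K, 0x9) = 0x3.
C2: P2 ⊕ 0x3 = 0x1; E(K, 0x1) = 0xB.
C3: P3 ⊕ 0xB = 0x7; E(K, 0x7) = 0xD.
C4: P4 ⊕ 0xD = 0x5; E(K, 0x5) = 0xF.
C5: P5 ⊕ 0xF = 0xB; E(K, 0xB) = 0x1.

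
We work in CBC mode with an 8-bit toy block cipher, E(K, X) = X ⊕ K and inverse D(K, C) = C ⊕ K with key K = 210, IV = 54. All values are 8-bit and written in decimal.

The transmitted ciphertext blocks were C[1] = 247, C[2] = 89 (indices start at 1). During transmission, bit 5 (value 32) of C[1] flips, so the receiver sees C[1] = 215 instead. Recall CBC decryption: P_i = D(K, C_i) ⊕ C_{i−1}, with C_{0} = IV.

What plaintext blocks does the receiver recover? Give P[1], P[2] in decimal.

P[1] = 51, P[2] = 92

Only C[1] changed, to 215. In CBC, a change in C_i garbles P_i and flips the same bit in P_{i+1}. Decrypting the received ciphertext:
P[1]: D(K, 215) = 5; 5 ⊕ 54 = 51.
P[2]: D(K, 89) = 139; 139 ⊕ 215 = 92.
Blocks that differ from the original plaintext: P[1], P[2].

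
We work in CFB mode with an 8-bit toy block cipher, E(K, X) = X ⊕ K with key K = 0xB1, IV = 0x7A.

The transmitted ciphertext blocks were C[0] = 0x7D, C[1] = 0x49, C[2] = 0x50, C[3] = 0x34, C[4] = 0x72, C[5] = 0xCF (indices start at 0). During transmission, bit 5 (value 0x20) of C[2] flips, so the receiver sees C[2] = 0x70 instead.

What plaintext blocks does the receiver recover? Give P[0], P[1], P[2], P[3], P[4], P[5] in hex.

CFB decryption: P_i = C_i ⊕ E(K, C_{i−1}), with C_{−1} = IV.
Only C[2] changed, to 0x70. In CFB, a change in C_i flips the same bit in P_i and garbles P_{i+1}. Decrypting the received ciphertext:
P[0]: E(K, 0x7A) = 0xCB; 0x7D ⊕ 0xCB = 0xB6.
P[1]: E(K, 0x7D) = 0xCC; 0x49 ⊕ 0xCC = 0x85.
P[2]: E(K, 0x49) = 0xF8; 0x70 ⊕ 0xF8 = 0x88.
P[3]: E(K, 0x70) = 0xC1; 0x34 ⊕ 0xC1 = 0xF5.
P[4]: E(K, 0x34) = 0x85; 0x72 ⊕ 0x85 = 0xF7.
P[5]: E(K, 0x72) = 0xC3; 0xCF ⊕ 0xC3 = 0x0C.
Blocks that differ from the original plaintext: P[2], P[3].

P[0] = 0xB6, P[1] = 0x85, P[2] = 0x88, P[3] = 0xF5, P[4] = 0xF7, P[5] = 0x0C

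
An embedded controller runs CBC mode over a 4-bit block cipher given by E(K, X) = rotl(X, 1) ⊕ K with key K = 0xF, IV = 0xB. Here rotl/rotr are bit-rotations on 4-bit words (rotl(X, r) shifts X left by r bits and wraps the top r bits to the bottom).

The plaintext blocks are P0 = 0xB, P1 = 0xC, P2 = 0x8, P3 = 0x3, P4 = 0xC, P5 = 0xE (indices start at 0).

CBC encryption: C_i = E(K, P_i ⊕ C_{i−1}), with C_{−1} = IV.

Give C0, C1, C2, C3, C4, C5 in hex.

C0 = 0xF, C1 = 0x9, C2 = 0xD, C3 = 0x2, C4 = 0x2, C5 = 0x6

C0: P0 ⊕ 0xB = 0x0; E(K, 0x0) = 0xF.
C1: P1 ⊕ 0xF = 0x3; E(K, 0x3) = 0x9.
C2: P2 ⊕ 0x9 = 0x1; E(K, 0x1) = 0xD.
C3: P3 ⊕ 0xD = 0xE; E(K, 0xE) = 0x2.
C4: P4 ⊕ 0x2 = 0xE; E(K, 0xE) = 0x2.
C5: P5 ⊕ 0x2 = 0xC; E(K, 0xC) = 0x6.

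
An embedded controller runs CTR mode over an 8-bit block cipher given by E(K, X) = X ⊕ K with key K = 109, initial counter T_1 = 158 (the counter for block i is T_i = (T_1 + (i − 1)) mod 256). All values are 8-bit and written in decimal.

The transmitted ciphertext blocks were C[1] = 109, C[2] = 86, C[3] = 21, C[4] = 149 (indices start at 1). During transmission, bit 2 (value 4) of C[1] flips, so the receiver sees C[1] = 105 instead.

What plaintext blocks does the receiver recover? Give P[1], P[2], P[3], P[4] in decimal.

CTR decryption: S_i = E(K, T_i) where T_i is the counter for block i; P_i = C_i ⊕ S_i.
Only C[1] changed, to 105. In CTR, a change in C_i flips the same bit in P_i only; the keystream is unaffected. Decrypting the received ciphertext:
P[1]: T = 158, S = E(K, T) = 243; 105 ⊕ 243 = 154.
P[2]: T = 159, S = E(K, T) = 242; 86 ⊕ 242 = 164.
P[3]: T = 160, S = E(K, T) = 205; 21 ⊕ 205 = 216.
P[4]: T = 161, S = E(K, T) = 204; 149 ⊕ 204 = 89.
Blocks that differ from the original plaintext: P[1].

P[1] = 154, P[2] = 164, P[3] = 216, P[4] = 89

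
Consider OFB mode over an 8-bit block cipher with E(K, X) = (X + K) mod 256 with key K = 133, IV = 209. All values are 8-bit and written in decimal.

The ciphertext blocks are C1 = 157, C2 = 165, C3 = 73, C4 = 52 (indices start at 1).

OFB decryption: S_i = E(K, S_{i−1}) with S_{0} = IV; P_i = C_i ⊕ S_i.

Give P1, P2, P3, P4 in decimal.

P1 = 203, P2 = 126, P3 = 41, P4 = 209

P1: S = E(K, 209) = 86; 157 ⊕ 86 = 203.
P2: S = E(K, 86) = 219; 165 ⊕ 219 = 126.
P3: S = E(K, 219) = 96; 73 ⊕ 96 = 41.
P4: S = E(K, 96) = 229; 52 ⊕ 229 = 209.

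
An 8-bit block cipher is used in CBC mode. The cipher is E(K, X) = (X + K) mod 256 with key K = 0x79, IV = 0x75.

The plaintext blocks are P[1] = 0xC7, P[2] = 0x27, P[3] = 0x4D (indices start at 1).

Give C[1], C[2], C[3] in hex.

CBC encryption: C_i = E(K, P_i ⊕ C_{i−1}), with C_{0} = IV.
C[1]: P[1] ⊕ 0x75 = 0xB2; E(K, 0xB2) = 0x2B.
C[2]: P[2] ⊕ 0x2B = 0x0C; E(K, 0x0C) = 0x85.
C[3]: P[3] ⊕ 0x85 = 0xC8; E(K, 0xC8) = 0x41.

C[1] = 0x2B, C[2] = 0x85, C[3] = 0x41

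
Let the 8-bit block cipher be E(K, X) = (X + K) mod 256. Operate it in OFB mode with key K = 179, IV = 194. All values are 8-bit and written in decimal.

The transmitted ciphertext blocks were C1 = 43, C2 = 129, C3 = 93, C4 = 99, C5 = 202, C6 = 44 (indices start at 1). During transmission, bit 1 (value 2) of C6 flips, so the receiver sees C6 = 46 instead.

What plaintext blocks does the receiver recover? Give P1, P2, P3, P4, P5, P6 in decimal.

P1 = 94, P2 = 169, P3 = 134, P4 = 237, P5 = 139, P6 = 218

OFB decryption: S_i = E(K, S_{i−1}) with S_{0} = IV; P_i = C_i ⊕ S_i.
Only C6 changed, to 46. In OFB, a change in C_i flips the same bit in P_i only; the keystream is unaffected. Decrypting the received ciphertext:
P1: S = E(K, 194) = 117; 43 ⊕ 117 = 94.
P2: S = E(K, 117) = 40; 129 ⊕ 40 = 169.
P3: S = E(K, 40) = 219; 93 ⊕ 219 = 134.
P4: S = E(K, 219) = 142; 99 ⊕ 142 = 237.
P5: S = E(K, 142) = 65; 202 ⊕ 65 = 139.
P6: S = E(K, 65) = 244; 46 ⊕ 244 = 218.
Blocks that differ from the original plaintext: P6.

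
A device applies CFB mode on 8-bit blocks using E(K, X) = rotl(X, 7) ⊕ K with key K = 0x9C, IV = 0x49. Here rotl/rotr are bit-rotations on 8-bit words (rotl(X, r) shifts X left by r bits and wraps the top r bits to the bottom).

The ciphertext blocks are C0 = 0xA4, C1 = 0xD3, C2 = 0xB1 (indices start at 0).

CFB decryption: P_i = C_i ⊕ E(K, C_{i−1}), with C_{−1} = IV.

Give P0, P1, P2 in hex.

P0: E(K, 0x49) = 0x38; 0xA4 ⊕ 0x38 = 0x9C.
P1: E(K, 0xA4) = 0xCE; 0xD3 ⊕ 0xCE = 0x1D.
P2: E(K, 0xD3) = 0x75; 0xB1 ⊕ 0x75 = 0xC4.

P0 = 0x9C, P1 = 0x1D, P2 = 0xC4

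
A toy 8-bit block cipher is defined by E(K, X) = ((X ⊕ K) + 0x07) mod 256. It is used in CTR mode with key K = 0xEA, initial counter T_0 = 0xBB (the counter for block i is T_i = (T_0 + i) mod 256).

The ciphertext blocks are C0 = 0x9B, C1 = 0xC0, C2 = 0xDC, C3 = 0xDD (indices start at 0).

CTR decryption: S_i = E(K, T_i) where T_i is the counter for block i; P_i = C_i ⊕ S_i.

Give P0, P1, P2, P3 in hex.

P0: T = 0xBB, S = E(K, T) = 0x58; 0x9B ⊕ 0x58 = 0xC3.
P1: T = 0xBC, S = E(K, T) = 0x5D; 0xC0 ⊕ 0x5D = 0x9D.
P2: T = 0xBD, S = E(K, T) = 0x5E; 0xDC ⊕ 0x5E = 0x82.
P3: T = 0xBE, S = E(K, T) = 0x5B; 0xDD ⊕ 0x5B = 0x86.

P0 = 0xC3, P1 = 0x9D, P2 = 0x82, P3 = 0x86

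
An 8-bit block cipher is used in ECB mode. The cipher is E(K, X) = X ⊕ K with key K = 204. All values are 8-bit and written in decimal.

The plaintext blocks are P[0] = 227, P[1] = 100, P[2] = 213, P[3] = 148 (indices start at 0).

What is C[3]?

C[3] = 88

ECB encryption: C_i = E(K, P_i).
C[3]: E(K, 148) = 88.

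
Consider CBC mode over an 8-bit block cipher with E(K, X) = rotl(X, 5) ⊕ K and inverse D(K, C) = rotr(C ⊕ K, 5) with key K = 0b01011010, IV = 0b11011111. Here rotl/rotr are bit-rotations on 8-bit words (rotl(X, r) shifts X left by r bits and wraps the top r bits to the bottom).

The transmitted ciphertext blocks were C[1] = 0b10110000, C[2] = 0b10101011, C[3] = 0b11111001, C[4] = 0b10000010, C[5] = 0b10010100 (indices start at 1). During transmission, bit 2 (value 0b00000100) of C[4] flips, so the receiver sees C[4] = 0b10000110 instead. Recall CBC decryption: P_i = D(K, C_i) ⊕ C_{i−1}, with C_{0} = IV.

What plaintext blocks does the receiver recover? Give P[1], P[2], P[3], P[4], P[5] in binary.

P[1] = 0b10001000, P[2] = 0b00111111, P[3] = 0b10110110, P[4] = 0b00011111, P[5] = 0b11110000

Only C[4] changed, to 0b10000110. In CBC, a change in C_i garbles P_i and flips the same bit in P_{i+1}. Decrypting the received ciphertext:
P[1]: D(K, 0b10110000) = 0b01010111; 0b01010111 ⊕ 0b11011111 = 0b10001000.
P[2]: D(K, 0b10101011) = 0b10001111; 0b10001111 ⊕ 0b10110000 = 0b00111111.
P[3]: D(K, 0b11111001) = 0b00011101; 0b00011101 ⊕ 0b10101011 = 0b10110110.
P[4]: D(K, 0b10000110) = 0b11100110; 0b11100110 ⊕ 0b11111001 = 0b00011111.
P[5]: D(K, 0b10010100) = 0b01110110; 0b01110110 ⊕ 0b10000110 = 0b11110000.
Blocks that differ from the original plaintext: P[4], P[5].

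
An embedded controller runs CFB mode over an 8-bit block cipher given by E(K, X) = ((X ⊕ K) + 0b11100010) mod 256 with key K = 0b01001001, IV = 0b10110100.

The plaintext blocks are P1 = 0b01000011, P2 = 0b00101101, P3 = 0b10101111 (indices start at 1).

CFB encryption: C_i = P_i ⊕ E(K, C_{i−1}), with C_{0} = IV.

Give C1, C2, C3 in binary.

C1 = 0b10011100, C2 = 0b10011010, C3 = 0b00011010

C1: E(K, 0b10110100) = 0b11011111; 0b01000011 ⊕ 0b11011111 = 0b10011100.
C2: E(K, 0b10011100) = 0b10110111; 0b00101101 ⊕ 0b10110111 = 0b10011010.
C3: E(K, 0b10011010) = 0b10110101; 0b10101111 ⊕ 0b10110101 = 0b00011010.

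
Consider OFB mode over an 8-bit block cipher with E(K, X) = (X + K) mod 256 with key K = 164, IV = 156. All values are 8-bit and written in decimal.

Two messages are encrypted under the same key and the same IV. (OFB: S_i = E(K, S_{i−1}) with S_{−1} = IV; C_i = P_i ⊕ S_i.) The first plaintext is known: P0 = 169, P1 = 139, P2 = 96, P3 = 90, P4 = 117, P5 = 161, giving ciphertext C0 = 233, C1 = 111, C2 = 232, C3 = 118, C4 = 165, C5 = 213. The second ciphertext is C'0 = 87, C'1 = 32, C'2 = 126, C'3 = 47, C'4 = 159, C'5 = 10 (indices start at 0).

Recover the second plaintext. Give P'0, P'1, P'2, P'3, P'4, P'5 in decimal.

In OFB with a reused IV, both messages share the same keystream S_i, so C_i ⊕ C'_i = P_i ⊕ P'_i and thus P'_i = P_i ⊕ C_i ⊕ C'_i.
P'0: 169 ⊕ 233 ⊕ 87 = 23.
P'1: 139 ⊕ 111 ⊕ 32 = 196.
P'2: 96 ⊕ 232 ⊕ 126 = 246.
P'3: 90 ⊕ 118 ⊕ 47 = 3.
P'4: 117 ⊕ 165 ⊕ 159 = 79.
P'5: 161 ⊕ 213 ⊕ 10 = 126.

P'0 = 23, P'1 = 196, P'2 = 246, P'3 = 3, P'4 = 79, P'5 = 126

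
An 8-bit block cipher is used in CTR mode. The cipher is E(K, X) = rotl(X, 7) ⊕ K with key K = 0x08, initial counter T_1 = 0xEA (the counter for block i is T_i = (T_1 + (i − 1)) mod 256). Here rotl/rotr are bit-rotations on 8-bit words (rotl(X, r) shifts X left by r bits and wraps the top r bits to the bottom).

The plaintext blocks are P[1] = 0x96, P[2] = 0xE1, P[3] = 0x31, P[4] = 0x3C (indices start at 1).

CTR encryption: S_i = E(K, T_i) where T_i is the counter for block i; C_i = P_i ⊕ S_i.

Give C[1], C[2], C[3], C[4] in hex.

C[1] = 0xEB, C[2] = 0x1C, C[3] = 0x4F, C[4] = 0xC2

C[1]: T = 0xEA, S = E(K, T) = 0x7D; 0x96 ⊕ 0x7D = 0xEB.
C[2]: T = 0xEB, S = E(K, T) = 0xFD; 0xE1 ⊕ 0xFD = 0x1C.
C[3]: T = 0xEC, S = E(K, T) = 0x7E; 0x31 ⊕ 0x7E = 0x4F.
C[4]: T = 0xED, S = E(K, T) = 0xFE; 0x3C ⊕ 0xFE = 0xC2.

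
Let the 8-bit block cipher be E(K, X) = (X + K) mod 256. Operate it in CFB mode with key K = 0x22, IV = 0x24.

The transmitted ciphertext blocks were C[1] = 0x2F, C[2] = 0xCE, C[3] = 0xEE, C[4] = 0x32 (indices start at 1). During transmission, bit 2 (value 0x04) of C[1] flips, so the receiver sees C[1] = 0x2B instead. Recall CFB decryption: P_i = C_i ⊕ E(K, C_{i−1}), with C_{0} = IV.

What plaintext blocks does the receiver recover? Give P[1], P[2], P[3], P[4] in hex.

P[1] = 0x6D, P[2] = 0x83, P[3] = 0x1E, P[4] = 0x22

Only C[1] changed, to 0x2B. In CFB, a change in C_i flips the same bit in P_i and garbles P_{i+1}. Decrypting the received ciphertext:
P[1]: E(K, 0x24) = 0x46; 0x2B ⊕ 0x46 = 0x6D.
P[2]: E(K, 0x2B) = 0x4D; 0xCE ⊕ 0x4D = 0x83.
P[3]: E(K, 0xCE) = 0xF0; 0xEE ⊕ 0xF0 = 0x1E.
P[4]: E(K, 0xEE) = 0x10; 0x32 ⊕ 0x10 = 0x22.
Blocks that differ from the original plaintext: P[1], P[2].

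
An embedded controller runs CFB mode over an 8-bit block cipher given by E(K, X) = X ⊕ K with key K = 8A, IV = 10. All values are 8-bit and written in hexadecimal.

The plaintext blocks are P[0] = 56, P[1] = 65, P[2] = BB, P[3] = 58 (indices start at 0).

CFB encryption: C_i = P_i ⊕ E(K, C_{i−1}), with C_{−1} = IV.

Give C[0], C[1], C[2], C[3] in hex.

C[0]: E(K, 10) = 9A; 56 ⊕ 9A = CC.
C[1]: E(K, CC) = 46; 65 ⊕ 46 = 23.
C[2]: E(K, 23) = A9; BB ⊕ A9 = 12.
C[3]: E(K, 12) = 98; 58 ⊕ 98 = C0.

C[0] = CC, C[1] = 23, C[2] = 12, C[3] = C0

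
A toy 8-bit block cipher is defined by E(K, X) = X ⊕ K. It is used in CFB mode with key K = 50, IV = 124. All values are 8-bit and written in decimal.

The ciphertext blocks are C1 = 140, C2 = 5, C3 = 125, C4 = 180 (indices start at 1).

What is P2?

P2 = 187

CFB decryption: P_i = C_i ⊕ E(K, C_{i−1}), with C_{0} = IV.
P2: E(K, 140) = 190; 5 ⊕ 190 = 187.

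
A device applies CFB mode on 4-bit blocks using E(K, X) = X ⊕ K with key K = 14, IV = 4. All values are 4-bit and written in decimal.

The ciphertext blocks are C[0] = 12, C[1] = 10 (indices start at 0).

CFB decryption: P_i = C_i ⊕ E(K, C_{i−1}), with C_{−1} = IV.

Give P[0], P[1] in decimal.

P[0] = 6, P[1] = 8

P[0]: E(K, 4) = 10; 12 ⊕ 10 = 6.
P[1]: E(K, 12) = 2; 10 ⊕ 2 = 8.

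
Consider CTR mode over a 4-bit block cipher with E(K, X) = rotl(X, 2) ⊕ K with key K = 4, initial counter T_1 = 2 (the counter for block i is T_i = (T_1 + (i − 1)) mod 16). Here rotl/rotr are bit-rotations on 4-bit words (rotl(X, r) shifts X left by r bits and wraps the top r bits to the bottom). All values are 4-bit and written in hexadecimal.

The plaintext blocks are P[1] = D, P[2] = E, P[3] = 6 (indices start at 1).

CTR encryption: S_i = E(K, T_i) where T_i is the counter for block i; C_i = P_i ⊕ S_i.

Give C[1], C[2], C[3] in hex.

C[1] = 1, C[2] = 6, C[3] = 3

C[1]: T = 2, S = E(K, T) = C; D ⊕ C = 1.
C[2]: T = 3, S = E(K, T) = 8; E ⊕ 8 = 6.
C[3]: T = 4, S = E(K, T) = 5; 6 ⊕ 5 = 3.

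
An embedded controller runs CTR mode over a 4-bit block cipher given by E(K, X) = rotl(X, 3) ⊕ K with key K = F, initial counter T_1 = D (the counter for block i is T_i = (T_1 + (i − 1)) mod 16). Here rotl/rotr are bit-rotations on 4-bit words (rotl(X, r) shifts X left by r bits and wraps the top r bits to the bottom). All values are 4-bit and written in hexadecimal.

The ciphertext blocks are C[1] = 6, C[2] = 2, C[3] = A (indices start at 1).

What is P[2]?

CTR decryption: S_i = E(K, T_i) where T_i is the counter for block i; P_i = C_i ⊕ S_i.
P[2]: T = E, S = E(K, T) = 8; 2 ⊕ 8 = A.

P[2] = A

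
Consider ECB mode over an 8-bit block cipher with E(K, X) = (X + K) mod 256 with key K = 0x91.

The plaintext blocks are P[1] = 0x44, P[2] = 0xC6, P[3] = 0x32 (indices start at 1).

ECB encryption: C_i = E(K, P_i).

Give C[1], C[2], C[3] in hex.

C[1] = 0xD5, C[2] = 0x57, C[3] = 0xC3

C[1]: E(K, 0x44) = 0xD5.
C[2]: E(K, 0xC6) = 0x57.
C[3]: E(K, 0x32) = 0xC3.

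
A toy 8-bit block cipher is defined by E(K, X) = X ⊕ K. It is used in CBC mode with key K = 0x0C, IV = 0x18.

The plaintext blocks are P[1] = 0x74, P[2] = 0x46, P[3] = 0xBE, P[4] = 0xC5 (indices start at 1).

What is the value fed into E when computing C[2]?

CBC encryption: C_i = E(K, P_i ⊕ C_{i−1}), with C_{0} = IV.
C[1]: P[1] ⊕ 0x18 = 0x6C; E(K, 0x6C) = 0x60.
C[2]: P[2] ⊕ 0x60 = 0x26; E(K, 0x26) = 0x2A.
So the input to E for block [2] is 0x26.

0x26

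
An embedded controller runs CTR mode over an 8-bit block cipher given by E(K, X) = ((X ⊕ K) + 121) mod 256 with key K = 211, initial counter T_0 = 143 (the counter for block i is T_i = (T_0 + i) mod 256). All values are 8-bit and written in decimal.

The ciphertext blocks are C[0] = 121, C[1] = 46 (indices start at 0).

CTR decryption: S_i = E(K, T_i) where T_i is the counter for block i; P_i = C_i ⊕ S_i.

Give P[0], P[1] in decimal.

P[0] = 172, P[1] = 146

P[0]: T = 143, S = E(K, T) = 213; 121 ⊕ 213 = 172.
P[1]: T = 144, S = E(K, T) = 188; 46 ⊕ 188 = 146.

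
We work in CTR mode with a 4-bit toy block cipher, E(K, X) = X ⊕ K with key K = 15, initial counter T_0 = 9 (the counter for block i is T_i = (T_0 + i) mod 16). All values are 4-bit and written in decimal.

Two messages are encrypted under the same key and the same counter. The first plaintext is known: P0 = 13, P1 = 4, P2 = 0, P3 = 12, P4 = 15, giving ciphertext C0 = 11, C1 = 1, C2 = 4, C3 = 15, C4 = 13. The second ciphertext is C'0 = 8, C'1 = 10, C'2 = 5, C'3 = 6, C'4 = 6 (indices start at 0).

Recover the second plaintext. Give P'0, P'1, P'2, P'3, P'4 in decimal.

In CTR with a reused counter, both messages share the same keystream S_i, so C_i ⊕ C'_i = P_i ⊕ P'_i and thus P'_i = P_i ⊕ C_i ⊕ C'_i.
P'0: 13 ⊕ 11 ⊕ 8 = 14.
P'1: 4 ⊕ 1 ⊕ 10 = 15.
P'2: 0 ⊕ 4 ⊕ 5 = 1.
P'3: 12 ⊕ 15 ⊕ 6 = 5.
P'4: 15 ⊕ 13 ⊕ 6 = 4.

P'0 = 14, P'1 = 15, P'2 = 1, P'3 = 5, P'4 = 4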